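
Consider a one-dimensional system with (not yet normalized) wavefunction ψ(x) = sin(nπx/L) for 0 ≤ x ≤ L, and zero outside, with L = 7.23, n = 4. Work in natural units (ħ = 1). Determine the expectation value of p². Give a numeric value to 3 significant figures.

3.02

p² ψ = −ħ² d²ψ/dx²; ⟨p²⟩ = −ħ² ∫ ψ*·ψ'' dx / ∫|ψ|² dx.
d/dx sin(nπx/L) = (nπ/L)·cos(nπx/L) and d²/dx² sin(nπx/L) = −(nπ/L)²·sin(nπx/L); on 0 ≤ x ≤ L, ∫sin²(nπx/L) dx = L/2 and ∫sin(nπx/L)·cos(nπx/L) dx = 0.
State is unnormalized: ∫|ψ|² dx = 3.6150, and ∫ψ*·(−ħ² ψ'') dx = 10.921, so ⟨p²⟩ = 10.921 / 3.6150.
⟨p²⟩ = 3.0209.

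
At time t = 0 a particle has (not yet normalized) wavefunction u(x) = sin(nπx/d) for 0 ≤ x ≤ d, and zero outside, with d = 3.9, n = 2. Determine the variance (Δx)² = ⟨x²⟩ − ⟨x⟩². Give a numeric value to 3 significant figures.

1.07

Compute ⟨x⟩ and ⟨x²⟩ separately, then (Δx)² = ⟨x²⟩ − ⟨x⟩².
With sin²θ = (1 − cos2θ)/2 on 0 ≤ x ≤ d: ∫sin²(nπx/d) dx = d/2, ∫x·sin²(nπx/d) dx = d²/4, ∫x²·sin²(nπx/d) dx = d³·(1/6 − 1/(4n²π²)); higher powers xᵏ the same way, integrating xᵏ·cos(2nπx/d) by parts.
Normalization: ∫|u|² dx = 1.9500.
⟨x⟩ = 1.9500 and ⟨x²⟩ = 4.8774.
(Δx)² = 4.8774 − (1.9500)² = 1.0749.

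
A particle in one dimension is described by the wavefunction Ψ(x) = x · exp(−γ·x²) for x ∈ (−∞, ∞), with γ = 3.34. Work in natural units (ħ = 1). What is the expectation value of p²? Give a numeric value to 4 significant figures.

p² Ψ = −ħ² d²Ψ/dx²; ⟨p²⟩ = −ħ² ∫ Ψ*·Ψ'' dx / ∫|Ψ|² dx.
Expand each integrand as polynomial × e^(−2γx²) and use ∫x^(2j)·e^(−2γx²) dx = (2j−1)!!/(4γ)^j · √(π/(2γ)), odd powers → 0; here √(π/(2γ)) = 0.68578. Differentiate with the product rule, d/dx e^(−γx²) = −2γx·e^(−γx²).
State is unnormalized: ∫|Ψ|² dx = 0.051331, and ∫Ψ*·(−ħ² Ψ'') dx = 0.51434, so ⟨p²⟩ = 0.51434 / 0.051331.
⟨p²⟩ = 10.020.

10.02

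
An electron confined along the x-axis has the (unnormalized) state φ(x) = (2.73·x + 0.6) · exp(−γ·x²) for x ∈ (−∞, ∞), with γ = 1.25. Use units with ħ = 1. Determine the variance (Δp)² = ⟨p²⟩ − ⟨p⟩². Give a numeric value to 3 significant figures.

Compute ⟨p⟩ and ⟨p²⟩ separately; (Δp)² = ⟨p²⟩ − ⟨p⟩².
Expand each integrand as polynomial × e^(−2γx²) and use ∫x^(2j)·e^(−2γx²) dx = (2j−1)!!/(4γ)^j · √(π/(2γ)), odd powers → 0; here √(π/(2γ)) = 1.1210. Differentiate with the product rule, d/dx e^(−γx²) = −2γx·e^(−γx²).
Normalization: ∫|φ|² dx = 2.0745.
⟨p⟩ = 0.0000 and ⟨p²⟩ = 3.2637.
(Δp)² = 3.2637 − (0.0000)² = 3.2637.

3.26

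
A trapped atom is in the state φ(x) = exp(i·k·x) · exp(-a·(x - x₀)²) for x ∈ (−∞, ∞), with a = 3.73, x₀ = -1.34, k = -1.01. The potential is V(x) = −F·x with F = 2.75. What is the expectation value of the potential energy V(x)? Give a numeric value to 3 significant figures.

⟨V⟩ = ∫ V(x)·|φ|² dx / ∫|φ|² dx.
Gaussian moments (u = x − x₀): ∫u^(2j)·e^(−2au²) du = (2j−1)!!/(4a)^j · √(π/(2a)), odd powers integrate to 0; here √(π/(2a)) = 0.64894.
State is unnormalized: ∫|φ|² dx = 0.64894, and ∫φ*·V(x)·φ dx = 2.3913, so ⟨V⟩ = 2.3913 / 0.64894.
⟨V⟩ = 3.6850.

3.69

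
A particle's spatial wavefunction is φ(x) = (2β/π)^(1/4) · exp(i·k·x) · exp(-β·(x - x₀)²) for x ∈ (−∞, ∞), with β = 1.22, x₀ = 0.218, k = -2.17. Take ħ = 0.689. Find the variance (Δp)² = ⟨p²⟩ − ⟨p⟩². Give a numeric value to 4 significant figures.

Compute ⟨p⟩ and ⟨p²⟩ separately; (Δp)² = ⟨p²⟩ − ⟨p⟩².
Gaussian moments (u = x − x₀): ∫u^(2j)·e^(−2βu²) du = (2j−1)!!/(4β)^j · √(π/(2β)), odd powers integrate to 0; here √(π/(2β)) = 1.1347. Derivatives: φ′ = (ik − 2βu)·φ, φ″ = ((ik − 2βu)² − 2β)·φ; the odd-in-u pieces drop out.
⟨p⟩ = -1.4951 and ⟨p²⟩ = 2.8146.
(Δp)² = 2.8146 − (-1.4951)² = 0.57916.

0.5792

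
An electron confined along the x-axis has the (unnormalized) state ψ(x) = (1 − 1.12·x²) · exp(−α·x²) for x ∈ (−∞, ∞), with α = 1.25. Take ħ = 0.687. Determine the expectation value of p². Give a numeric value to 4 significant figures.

p² ψ = −ħ² d²ψ/dx²; ⟨p²⟩ = −ħ² ∫ ψ*·ψ'' dx / ∫|ψ|² dx.
Expand each integrand as polynomial × e^(−2αx²) and use ∫x^(2j)·e^(−2αx²) dx = (2j−1)!!/(4α)^j · √(π/(2α)), odd powers → 0; here √(π/(2α)) = 1.1210. Differentiate with the product rule, d/dx e^(−αx²) = −2αx·e^(−αx²).
State is unnormalized: ∫|ψ|² dx = 0.78753, and ∫ψ*·(−ħ² ψ'') dx = 1.1899, so ⟨p²⟩ = 1.1899 / 0.78753.
⟨p²⟩ = 1.5109.

1.511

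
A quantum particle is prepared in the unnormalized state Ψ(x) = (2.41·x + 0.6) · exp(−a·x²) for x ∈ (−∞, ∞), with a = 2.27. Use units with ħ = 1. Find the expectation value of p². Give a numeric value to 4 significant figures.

5.175

p² Ψ = −ħ² d²Ψ/dx²; ⟨p²⟩ = −ħ² ∫ Ψ*·Ψ'' dx / ∫|Ψ|² dx.
Expand each integrand as polynomial × e^(−2ax²) and use ∫x^(2j)·e^(−2ax²) dx = (2j−1)!!/(4a)^j · √(π/(2a)), odd powers → 0; here √(π/(2a)) = 0.83185. Differentiate with the product rule, d/dx e^(−ax²) = −2ax·e^(−ax²).
State is unnormalized: ∫|Ψ|² dx = 0.83157, and ∫Ψ*·(−ħ² Ψ'') dx = 4.3034, so ⟨p²⟩ = 4.3034 / 0.83157.
⟨p²⟩ = 5.1750.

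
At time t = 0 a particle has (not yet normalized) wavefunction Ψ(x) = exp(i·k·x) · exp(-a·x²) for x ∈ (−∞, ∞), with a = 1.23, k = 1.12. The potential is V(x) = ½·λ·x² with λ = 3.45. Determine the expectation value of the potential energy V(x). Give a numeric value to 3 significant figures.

0.351

⟨V⟩ = ∫ V(x)·|Ψ|² dx / ∫|Ψ|² dx.
Gaussian moments: ∫x^(2j)·e^(−2ax²) dx = (2j−1)!!/(4a)^j · √(π/(2a)), odd powers integrate to 0; here √(π/(2a)) = 1.1301.
State is unnormalized: ∫|Ψ|² dx = 1.1301, and ∫Ψ*·V(x)·Ψ dx = 0.39622, so ⟨V⟩ = 0.39622 / 1.1301.
⟨V⟩ = 0.35061.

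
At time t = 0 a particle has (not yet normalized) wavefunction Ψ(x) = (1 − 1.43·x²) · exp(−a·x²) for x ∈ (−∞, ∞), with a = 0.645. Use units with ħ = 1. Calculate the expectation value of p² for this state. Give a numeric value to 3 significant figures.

p² Ψ = −ħ² d²Ψ/dx²; ⟨p²⟩ = −ħ² ∫ Ψ*·Ψ'' dx / ∫|Ψ|² dx.
Expand each integrand as polynomial × e^(−2ax²) and use ∫x^(2j)·e^(−2ax²) dx = (2j−1)!!/(4a)^j · √(π/(2a)), odd powers → 0; here √(π/(2a)) = 1.5606. Differentiate with the product rule, d/dx e^(−ax²) = −2ax·e^(−ax²).
State is unnormalized: ∫|Ψ|² dx = 1.2689, and ∫Ψ*·(−ħ² Ψ'') dx = 4.2869, so ⟨p²⟩ = 4.2869 / 1.2689.
⟨p²⟩ = 3.3785.

3.38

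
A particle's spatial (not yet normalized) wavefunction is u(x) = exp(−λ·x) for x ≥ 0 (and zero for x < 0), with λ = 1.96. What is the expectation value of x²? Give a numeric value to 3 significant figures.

⟨x²⟩ = ∫ x²·|u|² dx / ∫|u|² dx (integrals over the domain).
Every integrand reduces to terms xʲ·e^(−2λx) on [0, ∞); use ∫₀^∞ xʲ·e^(−2λx) dx = j!/(2λ)^(j+1).
State is unnormalized: ∫|u|² dx = 0.25510, and ∫u*·x²·u dx = 0.033203, so ⟨x²⟩ = 0.033203 / 0.25510.
⟨x²⟩ = 0.13015.

0.130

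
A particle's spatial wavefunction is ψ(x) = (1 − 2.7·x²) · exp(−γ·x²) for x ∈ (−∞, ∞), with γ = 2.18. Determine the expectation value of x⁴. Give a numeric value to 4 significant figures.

0.07433

⟨x⁴⟩ = ∫ x⁴·|ψ|² dx / ∫|ψ|² dx (integrals over the domain).
Expand each integrand as polynomial × e^(−2γx²) and use ∫x^(2j)·e^(−2γx²) dx = (2j−1)!!/(4γ)^j · √(π/(2γ)), odd powers → 0; here √(π/(2γ)) = 0.84885.
State is unnormalized: ∫|ψ|² dx = 0.56733, and ∫ψ*·x⁴·ψ dx = 0.042171, so ⟨x⁴⟩ = 0.042171 / 0.56733.
⟨x⁴⟩ = 0.074333.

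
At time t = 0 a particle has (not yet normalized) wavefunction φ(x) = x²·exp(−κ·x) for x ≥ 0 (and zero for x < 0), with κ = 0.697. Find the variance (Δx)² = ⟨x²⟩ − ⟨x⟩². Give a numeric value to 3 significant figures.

2.57

Compute ⟨x⟩ and ⟨x²⟩ separately, then (Δx)² = ⟨x²⟩ − ⟨x⟩².
Every integrand reduces to terms xʲ·e^(−2κx) on [0, ∞); use ∫₀^∞ xʲ·e^(−2κx) dx = j!/(2κ)^(j+1).
Normalization: ∫|φ|² dx = 4.5593.
⟨x⟩ = 3.5868 and ⟨x²⟩ = 15.438.
(Δx)² = 15.438 − (3.5868)² = 2.5730.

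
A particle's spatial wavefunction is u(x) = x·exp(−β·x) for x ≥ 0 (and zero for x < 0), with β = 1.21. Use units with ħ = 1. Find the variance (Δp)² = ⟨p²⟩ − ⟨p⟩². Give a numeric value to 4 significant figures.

1.464

Compute ⟨p⟩ and ⟨p²⟩ separately; (Δp)² = ⟨p²⟩ − ⟨p⟩².
Differentiate x·exp(−β·x) with the product rule; every integrand then reduces to terms xʲ·e^(−2βx) on [0, ∞), with ∫₀^∞ xʲ·e^(−2βx) dx = j!/(2β)^(j+1).
Normalization: ∫|u|² dx = 0.14112.
⟨p⟩ = 0.0000 and ⟨p²⟩ = 1.4641.
(Δp)² = 1.4641 − (0.0000)² = 1.4641.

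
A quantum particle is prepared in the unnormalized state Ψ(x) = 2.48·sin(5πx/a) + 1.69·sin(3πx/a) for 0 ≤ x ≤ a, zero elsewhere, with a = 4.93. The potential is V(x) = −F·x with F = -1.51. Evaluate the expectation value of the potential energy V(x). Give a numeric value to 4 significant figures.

3.722

⟨V⟩ = ∫ V(x)·|Ψ|² dx / ∫|Ψ|² dx.
On 0 ≤ x ≤ a (j ≠ l): ∫sin²(jπx/a) dx = a/2, ∫sin(jπx/a)·sin(lπx/a) dx = 0; diagonal moments ∫x·sin²(jπx/a) dx = a²/4, ∫x²·sin²(jπx/a) dx = a³·(1/6 − 1/(4j²π²)); cross terms ∫x·sin(jπx/a)·sin(lπx/a) dx = 0 for j + l even and −4jla²/(π²(j² − l²)²) for j + l odd, ∫x²·sin(jπx/a)·sin(lπx/a) dx = (−1)^(j+l)·4jla³/(π²(j² − l²)²); higher powers the same way via product-to-sum and parts.
State is unnormalized: ∫|Ψ|² dx = 22.201, and ∫Ψ*·V(x)·Ψ dx = 82.636, so ⟨V⟩ = 82.636 / 22.201.
⟨V⟩ = 3.7222.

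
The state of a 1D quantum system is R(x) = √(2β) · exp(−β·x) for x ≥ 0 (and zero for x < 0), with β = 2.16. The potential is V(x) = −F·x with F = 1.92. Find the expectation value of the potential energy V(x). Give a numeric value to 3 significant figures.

-0.444

⟨V⟩ = ∫ V(x)·|R|² dx.
Every integrand reduces to terms xʲ·e^(−2βx) on [0, ∞); use ∫₀^∞ xʲ·e^(−2βx) dx = j!/(2β)^(j+1).
⟨V⟩ = -0.44444.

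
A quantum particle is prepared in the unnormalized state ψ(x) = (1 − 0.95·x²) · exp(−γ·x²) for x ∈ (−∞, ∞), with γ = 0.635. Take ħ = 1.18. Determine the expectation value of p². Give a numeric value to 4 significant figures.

p² ψ = −ħ² d²ψ/dx²; ⟨p²⟩ = −ħ² ∫ ψ*·ψ'' dx / ∫|ψ|² dx.
Expand each integrand as polynomial × e^(−2γx²) and use ∫x^(2j)·e^(−2γx²) dx = (2j−1)!!/(4γ)^j · √(π/(2γ)), odd powers → 0; here √(π/(2γ)) = 1.5728. Differentiate with the product rule, d/dx e^(−γx²) = −2γx·e^(−γx²).
State is unnormalized: ∫|ψ|² dx = 1.0563, and ∫ψ*·(−ħ² ψ'') dx = 3.7926, so ⟨p²⟩ = 3.7926 / 1.0563.
⟨p²⟩ = 3.5903.

3.590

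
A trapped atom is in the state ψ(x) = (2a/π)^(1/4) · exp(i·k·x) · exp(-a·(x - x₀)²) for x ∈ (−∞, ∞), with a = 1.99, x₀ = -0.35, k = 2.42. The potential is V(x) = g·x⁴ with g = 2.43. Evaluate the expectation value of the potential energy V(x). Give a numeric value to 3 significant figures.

0.376

⟨V⟩ = ∫ V(x)·|ψ|² dx.
Gaussian moments (u = x − x₀): ∫u^(2j)·e^(−2au²) du = (2j−1)!!/(4a)^j · √(π/(2a)), odd powers integrate to 0; here √(π/(2a)) = 0.88845.
⟨V⟩ = 0.37590.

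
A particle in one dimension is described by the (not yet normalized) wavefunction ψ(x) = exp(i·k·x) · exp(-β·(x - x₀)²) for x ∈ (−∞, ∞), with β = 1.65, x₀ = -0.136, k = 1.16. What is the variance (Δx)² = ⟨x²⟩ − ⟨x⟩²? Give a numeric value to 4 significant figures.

0.1515

Compute ⟨x⟩ and ⟨x²⟩ separately, then (Δx)² = ⟨x²⟩ − ⟨x⟩².
Gaussian moments (u = x − x₀): ∫u^(2j)·e^(−2βu²) du = (2j−1)!!/(4β)^j · √(π/(2β)), odd powers integrate to 0; here √(π/(2β)) = 0.97570.
Normalization: ∫|ψ|² dx = 0.97570.
⟨x⟩ = -0.13600 and ⟨x²⟩ = 0.17001.
(Δx)² = 0.17001 − (-0.13600)² = 0.15152.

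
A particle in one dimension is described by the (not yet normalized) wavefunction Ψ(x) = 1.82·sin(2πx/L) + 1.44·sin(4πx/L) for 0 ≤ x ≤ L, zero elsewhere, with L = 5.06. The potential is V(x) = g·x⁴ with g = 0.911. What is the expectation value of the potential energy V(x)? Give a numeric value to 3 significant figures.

⟨V⟩ = ∫ V(x)·|Ψ|² dx / ∫|Ψ|² dx.
On 0 ≤ x ≤ L (j ≠ l): ∫sin²(jπx/L) dx = L/2, ∫sin(jπx/L)·sin(lπx/L) dx = 0; diagonal moments ∫x·sin²(jπx/L) dx = L²/4, ∫x²·sin²(jπx/L) dx = L³·(1/6 − 1/(4j²π²)); cross terms ∫x·sin(jπx/L)·sin(lπx/L) dx = 0 for j + l even and −4jlL²/(π²(j² − l²)²) for j + l odd, ∫x²·sin(jπx/L)·sin(lπx/L) dx = (−1)^(j+l)·4jlL³/(π²(j² − l²)²); higher powers the same way via product-to-sum and parts.
State is unnormalized: ∫|Ψ|² dx = 13.627, and ∫Ψ*·V(x)·Ψ dx = 2078.8, so ⟨V⟩ = 2078.8 / 13.627.
⟨V⟩ = 152.55.

153.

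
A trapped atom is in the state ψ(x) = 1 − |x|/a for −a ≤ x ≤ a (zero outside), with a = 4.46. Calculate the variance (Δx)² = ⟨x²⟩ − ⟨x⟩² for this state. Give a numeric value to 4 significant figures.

Compute ⟨x⟩ and ⟨x²⟩ separately, then (Δx)² = ⟨x²⟩ − ⟨x⟩².
ψ is even, so ∫ over [−a, a] = 2∫₀ᵃ with ψ = 1 − x/a there: ∫₀ᵃ (1 − x/a)² dx = a/3, ∫₀ᵃ x²(1 − x/a)² dx = a³/30, ∫₀ᵃ x⁴(1 − x/a)² dx = a⁵/105.
Normalization: ∫|ψ|² dx = 2.9733.
⟨x⟩ = 0.0000 and ⟨x²⟩ = 1.9892.
(Δx)² = 1.9892 − (0.0000)² = 1.9892.

1.989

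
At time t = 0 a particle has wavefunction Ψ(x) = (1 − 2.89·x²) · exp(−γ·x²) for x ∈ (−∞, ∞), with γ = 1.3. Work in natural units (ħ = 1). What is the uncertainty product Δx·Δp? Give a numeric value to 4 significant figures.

1.923

Δx = √(⟨x²⟩−⟨x⟩²), Δp = √(⟨p²⟩−⟨p⟩²).
Expand each integrand as polynomial × e^(−2γx²) and use ∫x^(2j)·e^(−2γx²) dx = (2j−1)!!/(4γ)^j · √(π/(2γ)), odd powers → 0; here √(π/(2γ)) = 1.0992. Differentiate with the product rule, d/dx e^(−γx²) = −2γx·e^(−γx²).
Normalization: ∫|Ψ|² dx = 0.89598.
⟨x⟩ = 0.0000, ⟨x²⟩ = 0.54231 ⇒ Δx = 0.73641.
⟨p⟩ = 0.0000, ⟨p²⟩ = 6.8161 ⇒ Δp = 2.6108.
Δx·Δp = 1.9226.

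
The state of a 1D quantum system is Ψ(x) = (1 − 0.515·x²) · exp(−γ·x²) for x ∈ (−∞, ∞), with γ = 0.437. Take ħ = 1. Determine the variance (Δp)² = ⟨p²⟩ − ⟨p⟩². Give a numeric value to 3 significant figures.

1.43

Compute ⟨p⟩ and ⟨p²⟩ separately; (Δp)² = ⟨p²⟩ − ⟨p⟩².
Expand each integrand as polynomial × e^(−2γx²) and use ∫x^(2j)·e^(−2γx²) dx = (2j−1)!!/(4γ)^j · √(π/(2γ)), odd powers → 0; here √(π/(2γ)) = 1.8959. Differentiate with the product rule, d/dx e^(−γx²) = −2γx·e^(−γx²).
Normalization: ∫|Ψ|² dx = 1.2725.
⟨p⟩ = 0.0000 and ⟨p²⟩ = 1.4304.
(Δp)² = 1.4304 − (0.0000)² = 1.4304.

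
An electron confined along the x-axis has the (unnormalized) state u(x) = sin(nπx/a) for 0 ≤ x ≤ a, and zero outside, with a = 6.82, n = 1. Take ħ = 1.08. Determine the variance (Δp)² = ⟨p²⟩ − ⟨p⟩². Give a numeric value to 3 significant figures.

0.248

Compute ⟨p⟩ and ⟨p²⟩ separately; (Δp)² = ⟨p²⟩ − ⟨p⟩².
d/dx sin(nπx/a) = (nπ/a)·cos(nπx/a) and d²/dx² sin(nπx/a) = −(nπ/a)²·sin(nπx/a); on 0 ≤ x ≤ a, ∫sin²(nπx/a) dx = a/2 and ∫sin(nπx/a)·cos(nπx/a) dx = 0.
Normalization: ∫|u|² dx = 3.4100.
⟨p⟩ = 0.0000 and ⟨p²⟩ = 0.24750.
(Δp)² = 0.24750 − (0.0000)² = 0.24750.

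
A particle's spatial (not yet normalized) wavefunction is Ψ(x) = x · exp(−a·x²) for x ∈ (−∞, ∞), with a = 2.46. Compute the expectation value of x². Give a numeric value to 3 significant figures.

⟨x²⟩ = ∫ x²·|Ψ|² dx / ∫|Ψ|² dx (integrals over the domain).
Expand each integrand as polynomial × e^(−2ax²) and use ∫x^(2j)·e^(−2ax²) dx = (2j−1)!!/(4a)^j · √(π/(2a)), odd powers → 0; here √(π/(2a)) = 0.79908.
State is unnormalized: ∫|Ψ|² dx = 0.081208, and ∫Ψ*·x²·Ψ dx = 0.024758, so ⟨x²⟩ = 0.024758 / 0.081208.
⟨x²⟩ = 0.30488.

0.305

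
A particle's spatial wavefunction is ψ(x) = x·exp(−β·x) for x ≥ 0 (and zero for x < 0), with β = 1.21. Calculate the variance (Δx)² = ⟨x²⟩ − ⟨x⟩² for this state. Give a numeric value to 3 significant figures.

0.512

Compute ⟨x⟩ and ⟨x²⟩ separately, then (Δx)² = ⟨x²⟩ − ⟨x⟩².
Every integrand reduces to terms xʲ·e^(−2βx) on [0, ∞); use ∫₀^∞ xʲ·e^(−2βx) dx = j!/(2β)^(j+1).
Normalization: ∫|ψ|² dx = 0.14112.
⟨x⟩ = 1.2397 and ⟨x²⟩ = 2.0490.
(Δx)² = 2.0490 − (1.2397)² = 0.51226.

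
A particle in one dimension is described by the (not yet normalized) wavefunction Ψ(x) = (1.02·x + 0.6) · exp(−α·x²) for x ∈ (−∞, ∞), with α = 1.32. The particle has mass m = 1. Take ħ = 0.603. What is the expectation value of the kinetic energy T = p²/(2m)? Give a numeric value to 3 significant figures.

0.410

T = −(ħ²/2m) d²/dx², so ⟨T⟩ = −(ħ²/2m) ∫ Ψ*·Ψ'' dx / ∫|Ψ|² dx; with m = 1.
Expand each integrand as polynomial × e^(−2αx²) and use ∫x^(2j)·e^(−2αx²) dx = (2j−1)!!/(4α)^j · √(π/(2α)), odd powers → 0; here √(π/(2α)) = 1.0909. Differentiate with the product rule, d/dx e^(−αx²) = −2αx·e^(−αx²).
State is unnormalized: ∫|Ψ|² dx = 0.60766, and ∫Ψ*·(−ħ²/2m · Ψ'') dx = 0.24900, so ⟨T⟩ = 0.24900 / 0.60766.
⟨T⟩ = 0.40976.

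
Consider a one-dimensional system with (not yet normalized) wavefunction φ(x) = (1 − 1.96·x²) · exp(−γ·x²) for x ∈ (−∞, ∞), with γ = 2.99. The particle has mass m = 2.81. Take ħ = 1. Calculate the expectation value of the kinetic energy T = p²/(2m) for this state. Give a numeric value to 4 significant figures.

T = −(ħ²/2m) d²/dx², so ⟨T⟩ = −(ħ²/2m) ∫ φ*·φ'' dx / ∫|φ|² dx; with m = 2.81.
Expand each integrand as polynomial × e^(−2γx²) and use ∫x^(2j)·e^(−2γx²) dx = (2j−1)!!/(4γ)^j · √(π/(2γ)), odd powers → 0; here √(π/(2γ)) = 0.72481. Differentiate with the product rule, d/dx e^(−γx²) = −2γx·e^(−γx²).
State is unnormalized: ∫|φ|² dx = 0.54564, and ∫φ*·(−ħ²/2m · φ'') dx = 0.58450, so ⟨T⟩ = 0.58450 / 0.54564.
⟨T⟩ = 1.0712.

1.071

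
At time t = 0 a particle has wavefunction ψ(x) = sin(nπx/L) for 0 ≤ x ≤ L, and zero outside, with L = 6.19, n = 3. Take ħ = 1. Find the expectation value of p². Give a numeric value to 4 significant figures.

p² ψ = −ħ² d²ψ/dx²; ⟨p²⟩ = −ħ² ∫ ψ*·ψ'' dx / ∫|ψ|² dx.
d/dx sin(nπx/L) = (nπ/L)·cos(nπx/L) and d²/dx² sin(nπx/L) = −(nπ/L)²·sin(nπx/L); on 0 ≤ x ≤ L, ∫sin²(nπx/L) dx = L/2 and ∫sin(nπx/L)·cos(nπx/L) dx = 0.
State is unnormalized: ∫|ψ|² dx = 3.0950, and ∫ψ*·(−ħ² ψ'') dx = 7.1750, so ⟨p²⟩ = 7.1750 / 3.0950.
⟨p²⟩ = 2.3183.

2.318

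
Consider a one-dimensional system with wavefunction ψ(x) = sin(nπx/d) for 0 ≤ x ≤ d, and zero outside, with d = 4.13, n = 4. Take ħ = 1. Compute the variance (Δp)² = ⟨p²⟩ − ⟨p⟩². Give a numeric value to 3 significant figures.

Compute ⟨p⟩ and ⟨p²⟩ separately; (Δp)² = ⟨p²⟩ − ⟨p⟩².
d/dx sin(nπx/d) = (nπ/d)·cos(nπx/d) and d²/dx² sin(nπx/d) = −(nπ/d)²·sin(nπx/d); on 0 ≤ x ≤ d, ∫sin²(nπx/d) dx = d/2 and ∫sin(nπx/d)·cos(nπx/d) dx = 0.
Normalization: ∫|ψ|² dx = 2.0650.
⟨p⟩ = 0.0000 and ⟨p²⟩ = 9.2581.
(Δp)² = 9.2581 − (0.0000)² = 9.2581.

9.26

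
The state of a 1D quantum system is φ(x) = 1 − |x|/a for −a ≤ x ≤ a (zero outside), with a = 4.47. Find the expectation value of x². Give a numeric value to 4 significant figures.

1.998

⟨x²⟩ = ∫ x²·|φ|² dx / ∫|φ|² dx (integrals over the domain).
φ is even, so ∫ over [−a, a] = 2∫₀ᵃ with φ = 1 − x/a there: ∫₀ᵃ (1 − x/a)² dx = a/3, ∫₀ᵃ x²(1 − x/a)² dx = a³/30, ∫₀ᵃ x⁴(1 − x/a)² dx = a⁵/105.
State is unnormalized: ∫|φ|² dx = 2.9800, and ∫φ*·x²·φ dx = 5.9543, so ⟨x²⟩ = 5.9543 / 2.9800.
⟨x²⟩ = 1.9981.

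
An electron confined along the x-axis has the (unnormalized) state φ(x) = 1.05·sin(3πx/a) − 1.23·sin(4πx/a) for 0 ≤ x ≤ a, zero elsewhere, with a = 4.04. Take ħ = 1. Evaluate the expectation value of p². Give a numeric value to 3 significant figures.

7.89

p² φ = −ħ² d²φ/dx²; ⟨p²⟩ = −ħ² ∫ φ*·φ'' dx / ∫|φ|² dx.
d²/dx² sin(jπx/a) = −(jπ/a)²·sin(jπx/a); on 0 ≤ x ≤ a, ∫sin²(jπx/a) dx = a/2 and ∫sin(jπx/a)·sin(lπx/a) dx = 0 for j ≠ l, so only diagonal terms survive in ∫|φ|² and ∫φ·φ″; ∫φ·φ′ dx = [φ²/2] between the walls = 0.
State is unnormalized: ∫|φ|² dx = 5.2831, and ∫φ*·(−ħ² φ'') dx = 41.688, so ⟨p²⟩ = 41.688 / 5.2831.
⟨p²⟩ = 7.8908.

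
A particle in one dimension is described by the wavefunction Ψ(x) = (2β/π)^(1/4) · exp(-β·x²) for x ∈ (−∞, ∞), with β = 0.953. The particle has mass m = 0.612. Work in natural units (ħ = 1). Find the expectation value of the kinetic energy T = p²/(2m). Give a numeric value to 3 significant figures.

T = −(ħ²/2m) d²/dx², so ⟨T⟩ = −(ħ²/2m) ∫ Ψ*·Ψ'' dx; with m = 0.612.
Gaussian moments: ∫x^(2j)·e^(−2βx²) dx = (2j−1)!!/(4β)^j · √(π/(2β)), odd powers integrate to 0; here √(π/(2β)) = 1.2838. Derivatives: d/dx e^(−βx²) = −2βx·e^(−βx²), d²/dx² e^(−βx²) = (4β²x² − 2β)·e^(−βx²).
⟨T⟩ = 0.77859.

0.779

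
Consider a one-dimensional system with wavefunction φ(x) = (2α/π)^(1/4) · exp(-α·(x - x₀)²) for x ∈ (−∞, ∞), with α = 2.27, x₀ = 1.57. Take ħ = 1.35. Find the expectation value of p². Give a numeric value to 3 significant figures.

p² φ = −ħ² d²φ/dx²; ⟨p²⟩ = −ħ² ∫ φ*·φ'' dx.
Gaussian moments (u = x − x₀): ∫u^(2j)·e^(−2αu²) du = (2j−1)!!/(4α)^j · √(π/(2α)), odd powers integrate to 0; here √(π/(2α)) = 0.83185. Derivatives: d/dx e^(−αu²) = −2αu·e^(−αu²), d²/dx² e^(−αu²) = (4α²u² − 2α)·e^(−αu²).
⟨p²⟩ = 4.1371.

4.14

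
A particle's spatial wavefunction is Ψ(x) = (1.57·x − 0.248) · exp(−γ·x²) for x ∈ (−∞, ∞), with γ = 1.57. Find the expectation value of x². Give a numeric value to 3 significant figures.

⟨x²⟩ = ∫ x²·|Ψ|² dx / ∫|Ψ|² dx (integrals over the domain).
Expand each integrand as polynomial × e^(−2γx²) and use ∫x^(2j)·e^(−2γx²) dx = (2j−1)!!/(4γ)^j · √(π/(2γ)), odd powers → 0; here √(π/(2γ)) = 1.0003.
State is unnormalized: ∫|Ψ|² dx = 0.45412, and ∫Ψ*·x²·Ψ dx = 0.19734, so ⟨x²⟩ = 0.19734 / 0.45412.
⟨x²⟩ = 0.43456.

0.435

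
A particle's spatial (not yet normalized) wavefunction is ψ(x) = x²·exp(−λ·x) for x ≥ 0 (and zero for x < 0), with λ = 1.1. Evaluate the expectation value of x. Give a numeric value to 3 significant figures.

2.27

⟨x⟩ = ∫ x·|ψ|² dx / ∫|ψ|² dx (integrals over the domain).
Every integrand reduces to terms xʲ·e^(−2λx) on [0, ∞); use ∫₀^∞ xʲ·e^(−2λx) dx = j!/(2λ)^(j+1).
State is unnormalized: ∫|ψ|² dx = 0.46569, and ∫ψ*·x·ψ dx = 1.0584, so ⟨x⟩ = 1.0584 / 0.46569.
⟨x⟩ = 2.2727.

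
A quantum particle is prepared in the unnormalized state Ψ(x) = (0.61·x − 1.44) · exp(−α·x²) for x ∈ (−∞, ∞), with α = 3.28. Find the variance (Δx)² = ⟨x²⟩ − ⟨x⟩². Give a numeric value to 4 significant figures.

0.07422

Compute ⟨x⟩ and ⟨x²⟩ separately, then (Δx)² = ⟨x²⟩ − ⟨x⟩².
Expand each integrand as polynomial × e^(−2αx²) and use ∫x^(2j)·e^(−2αx²) dx = (2j−1)!!/(4α)^j · √(π/(2α)), odd powers → 0; here √(π/(2α)) = 0.69203.
Normalization: ∫|Ψ|² dx = 1.4546.
⟨x⟩ = -0.063704 and ⟨x²⟩ = 0.078276.
(Δx)² = 0.078276 − (-0.063704)² = 0.074218.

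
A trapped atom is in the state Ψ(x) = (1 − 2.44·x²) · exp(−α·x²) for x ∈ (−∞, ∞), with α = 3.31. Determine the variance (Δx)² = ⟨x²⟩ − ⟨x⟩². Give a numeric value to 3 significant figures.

0.0416

Compute ⟨x⟩ and ⟨x²⟩ separately, then (Δx)² = ⟨x²⟩ − ⟨x⟩².
Expand each integrand as polynomial × e^(−2αx²) and use ∫x^(2j)·e^(−2αx²) dx = (2j−1)!!/(4α)^j · √(π/(2α)), odd powers → 0; here √(π/(2α)) = 0.68888.
Normalization: ∫|Ψ|² dx = 0.50516.
⟨x⟩ = 0.0000 and ⟨x²⟩ = 0.041580.
(Δx)² = 0.041580 − (0.0000)² = 0.041580.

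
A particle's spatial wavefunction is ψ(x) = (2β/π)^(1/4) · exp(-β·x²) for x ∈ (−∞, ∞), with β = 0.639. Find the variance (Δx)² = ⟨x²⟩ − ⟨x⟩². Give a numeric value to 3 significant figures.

Compute ⟨x⟩ and ⟨x²⟩ separately, then (Δx)² = ⟨x²⟩ − ⟨x⟩².
Gaussian moments: ∫x^(2j)·e^(−2βx²) dx = (2j−1)!!/(4β)^j · √(π/(2β)), odd powers integrate to 0; here √(π/(2β)) = 1.5679.
⟨x⟩ = 0.0000 and ⟨x²⟩ = 0.39124.
(Δx)² = 0.39124 − (0.0000)² = 0.39124.

0.391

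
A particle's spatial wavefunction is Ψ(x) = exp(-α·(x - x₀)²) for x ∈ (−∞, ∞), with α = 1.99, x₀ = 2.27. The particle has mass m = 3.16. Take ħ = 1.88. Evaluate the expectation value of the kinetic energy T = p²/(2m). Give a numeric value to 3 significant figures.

1.11

T = −(ħ²/2m) d²/dx², so ⟨T⟩ = −(ħ²/2m) ∫ Ψ*·Ψ'' dx / ∫|Ψ|² dx; with m = 3.16.
Gaussian moments (u = x − x₀): ∫u^(2j)·e^(−2αu²) du = (2j−1)!!/(4α)^j · √(π/(2α)), odd powers integrate to 0; here √(π/(2α)) = 0.88845. Derivatives: d/dx e^(−αu²) = −2αu·e^(−αu²), d²/dx² e^(−αu²) = (4α²u² − 2α)·e^(−αu²).
State is unnormalized: ∫|Ψ|² dx = 0.88845, and ∫Ψ*·(−ħ²/2m · Ψ'') dx = 0.98875, so ⟨T⟩ = 0.98875 / 0.88845.
⟨T⟩ = 1.1129.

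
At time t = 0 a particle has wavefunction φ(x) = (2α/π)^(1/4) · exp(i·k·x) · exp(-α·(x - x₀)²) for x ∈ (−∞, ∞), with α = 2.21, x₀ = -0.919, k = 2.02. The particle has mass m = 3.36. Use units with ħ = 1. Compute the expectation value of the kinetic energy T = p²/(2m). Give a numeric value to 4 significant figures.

0.9361

T = −(ħ²/2m) d²/dx², so ⟨T⟩ = −(ħ²/2m) ∫ φ*·φ'' dx; with m = 3.36.
Gaussian moments (u = x − x₀): ∫u^(2j)·e^(−2αu²) du = (2j−1)!!/(4α)^j · √(π/(2α)), odd powers integrate to 0; here √(π/(2α)) = 0.84307. Derivatives: φ′ = (ik − 2αu)·φ, φ″ = ((ik − 2αu)² − 2α)·φ; the odd-in-u pieces drop out.
⟨T⟩ = 0.93607.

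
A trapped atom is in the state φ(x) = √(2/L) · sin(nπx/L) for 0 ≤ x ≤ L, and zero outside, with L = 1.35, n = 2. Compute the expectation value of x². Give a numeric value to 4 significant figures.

⟨x²⟩ = ∫ x²·|φ|² dx (integrals over the domain).
With sin²θ = (1 − cos2θ)/2 on 0 ≤ x ≤ L: ∫sin²(nπx/L) dx = L/2, ∫x·sin²(nπx/L) dx = L²/4, ∫x²·sin²(nπx/L) dx = L³·(1/6 − 1/(4n²π²)); higher powers xᵏ the same way, integrating xᵏ·cos(2nπx/L) by parts.
⟨x²⟩ = 0.58442.

0.5844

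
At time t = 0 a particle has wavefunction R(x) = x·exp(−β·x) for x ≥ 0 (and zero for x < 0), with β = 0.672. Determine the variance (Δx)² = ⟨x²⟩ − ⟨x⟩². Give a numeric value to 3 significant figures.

1.66

Compute ⟨x⟩ and ⟨x²⟩ separately, then (Δx)² = ⟨x²⟩ − ⟨x⟩².
Every integrand reduces to terms xʲ·e^(−2βx) on [0, ∞); use ∫₀^∞ xʲ·e^(−2βx) dx = j!/(2β)^(j+1).
Normalization: ∫|R|² dx = 0.82382.
⟨x⟩ = 2.2321 and ⟨x²⟩ = 6.6433.
(Δx)² = 6.6433 − (2.2321)² = 1.6608.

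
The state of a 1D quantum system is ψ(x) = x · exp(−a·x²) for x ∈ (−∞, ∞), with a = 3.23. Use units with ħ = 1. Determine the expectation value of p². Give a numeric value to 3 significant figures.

9.69

p² ψ = −ħ² d²ψ/dx²; ⟨p²⟩ = −ħ² ∫ ψ*·ψ'' dx / ∫|ψ|² dx.
Expand each integrand as polynomial × e^(−2ax²) and use ∫x^(2j)·e^(−2ax²) dx = (2j−1)!!/(4a)^j · √(π/(2a)), odd powers → 0; here √(π/(2a)) = 0.69736. Differentiate with the product rule, d/dx e^(−ax²) = −2ax·e^(−ax²).
State is unnormalized: ∫|ψ|² dx = 0.053975, and ∫ψ*·(−ħ² ψ'') dx = 0.52302, so ⟨p²⟩ = 0.52302 / 0.053975.
⟨p²⟩ = 9.6900.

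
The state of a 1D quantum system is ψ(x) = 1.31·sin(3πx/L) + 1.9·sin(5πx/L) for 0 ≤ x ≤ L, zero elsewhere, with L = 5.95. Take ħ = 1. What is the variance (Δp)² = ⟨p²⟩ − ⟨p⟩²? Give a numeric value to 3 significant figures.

5.53

Compute ⟨p⟩ and ⟨p²⟩ separately; (Δp)² = ⟨p²⟩ − ⟨p⟩².
d²/dx² sin(jπx/L) = −(jπ/L)²·sin(jπx/L); on 0 ≤ x ≤ L, ∫sin²(jπx/L) dx = L/2 and ∫sin(jπx/L)·sin(lπx/L) dx = 0 for j ≠ l, so only diagonal terms survive in ∫|ψ|² and ∫ψ·ψ″; ∫ψ·ψ′ dx = [ψ²/2] between the walls = 0.
Normalization: ∫|ψ|² dx = 15.845.
⟨p⟩ = 0.0000 and ⟨p²⟩ = 5.5324.
(Δp)² = 5.5324 − (0.0000)² = 5.5324.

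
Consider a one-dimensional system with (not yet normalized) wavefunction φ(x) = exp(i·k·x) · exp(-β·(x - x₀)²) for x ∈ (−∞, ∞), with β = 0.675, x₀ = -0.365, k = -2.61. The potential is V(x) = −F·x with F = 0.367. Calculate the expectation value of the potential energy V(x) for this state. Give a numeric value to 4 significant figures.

⟨V⟩ = ∫ V(x)·|φ|² dx / ∫|φ|² dx.
Gaussian moments (u = x − x₀): ∫u^(2j)·e^(−2βu²) du = (2j−1)!!/(4β)^j · √(π/(2β)), odd powers integrate to 0; here √(π/(2β)) = 1.5255.
State is unnormalized: ∫|φ|² dx = 1.5255, and ∫φ*·V(x)·φ dx = 0.20435, so ⟨V⟩ = 0.20435 / 1.5255.
⟨V⟩ = 0.13396.

0.1340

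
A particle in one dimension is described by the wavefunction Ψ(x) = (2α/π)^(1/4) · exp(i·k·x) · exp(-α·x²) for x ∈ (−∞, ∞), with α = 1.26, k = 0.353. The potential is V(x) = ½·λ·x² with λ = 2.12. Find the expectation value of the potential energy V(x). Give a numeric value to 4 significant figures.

⟨V⟩ = ∫ V(x)·|Ψ|² dx.
Gaussian moments: ∫x^(2j)·e^(−2αx²) dx = (2j−1)!!/(4α)^j · √(π/(2α)), odd powers integrate to 0; here √(π/(2α)) = 1.1165.
⟨V⟩ = 0.21032.

0.2103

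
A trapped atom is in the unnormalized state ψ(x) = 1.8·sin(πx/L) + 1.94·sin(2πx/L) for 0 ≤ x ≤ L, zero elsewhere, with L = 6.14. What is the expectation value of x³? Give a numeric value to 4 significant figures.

⟨x³⟩ = ∫ x³·|ψ|² dx / ∫|ψ|² dx (integrals over the domain).
On 0 ≤ x ≤ L (j ≠ l): ∫sin²(jπx/L) dx = L/2, ∫sin(jπx/L)·sin(lπx/L) dx = 0; diagonal moments ∫x·sin²(jπx/L) dx = L²/4, ∫x²·sin²(jπx/L) dx = L³·(1/6 − 1/(4j²π²)); cross terms ∫x·sin(jπx/L)·sin(lπx/L) dx = 0 for j + l even and −4jlL²/(π²(j² − l²)²) for j + l odd, ∫x²·sin(jπx/L)·sin(lπx/L) dx = (−1)^(j+l)·4jlL³/(π²(j² − l²)²); higher powers the same way via product-to-sum and parts.
State is unnormalized: ∫|ψ|² dx = 21.501, and ∫ψ*·x³·ψ dx = 281.36, so ⟨x³⟩ = 281.36 / 21.501.
⟨x³⟩ = 13.086.

13.09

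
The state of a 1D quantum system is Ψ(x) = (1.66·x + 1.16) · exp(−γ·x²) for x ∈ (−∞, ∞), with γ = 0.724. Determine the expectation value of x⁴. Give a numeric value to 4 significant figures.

0.9504

⟨x⁴⟩ = ∫ x⁴·|Ψ|² dx / ∫|Ψ|² dx (integrals over the domain).
Expand each integrand as polynomial × e^(−2γx²) and use ∫x^(2j)·e^(−2γx²) dx = (2j−1)!!/(4γ)^j · √(π/(2γ)), odd powers → 0; here √(π/(2γ)) = 1.4730.
State is unnormalized: ∫|Ψ|² dx = 3.3836, and ∫Ψ*·x⁴·Ψ dx = 3.2157, so ⟨x⁴⟩ = 3.2157 / 3.3836.
⟨x⁴⟩ = 0.95038.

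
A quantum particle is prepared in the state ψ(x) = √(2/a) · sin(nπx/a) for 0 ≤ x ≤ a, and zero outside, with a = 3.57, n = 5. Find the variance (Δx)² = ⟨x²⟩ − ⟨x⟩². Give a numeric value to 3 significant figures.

1.04

Compute ⟨x⟩ and ⟨x²⟩ separately, then (Δx)² = ⟨x²⟩ − ⟨x⟩².
With sin²θ = (1 − cos2θ)/2 on 0 ≤ x ≤ a: ∫sin²(nπx/a) dx = a/2, ∫x·sin²(nπx/a) dx = a²/4, ∫x²·sin²(nπx/a) dx = a³·(1/6 − 1/(4n²π²)); higher powers xᵏ the same way, integrating xᵏ·cos(2nπx/a) by parts.
⟨x⟩ = 1.7850 and ⟨x²⟩ = 4.2225.
(Δx)² = 4.2225 − (1.7850)² = 1.0362.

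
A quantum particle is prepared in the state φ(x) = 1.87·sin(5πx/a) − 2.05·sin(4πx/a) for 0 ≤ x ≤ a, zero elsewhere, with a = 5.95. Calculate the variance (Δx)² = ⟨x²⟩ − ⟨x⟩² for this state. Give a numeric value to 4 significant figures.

Compute ⟨x⟩ and ⟨x²⟩ separately, then (Δx)² = ⟨x²⟩ − ⟨x⟩².
On 0 ≤ x ≤ a (j ≠ l): ∫sin²(jπx/a) dx = a/2, ∫sin(jπx/a)·sin(lπx/a) dx = 0; diagonal moments ∫x·sin²(jπx/a) dx = a²/4, ∫x²·sin²(jπx/a) dx = a³·(1/6 − 1/(4j²π²)); cross terms ∫x·sin(jπx/a)·sin(lπx/a) dx = 0 for j + l even and −4jla²/(π²(j² − l²)²) for j + l odd, ∫x²·sin(jπx/a)·sin(lπx/a) dx = (−1)^(j+l)·4jla³/(π²(j² − l²)²); higher powers the same way via product-to-sum and parts.
Normalization: ∫|φ|² dx = 22.906.
⟨x⟩ = 4.1608 and ⟨x²⟩ = 18.763.
(Δx)² = 18.763 − (4.1608)² = 1.4503.

1.450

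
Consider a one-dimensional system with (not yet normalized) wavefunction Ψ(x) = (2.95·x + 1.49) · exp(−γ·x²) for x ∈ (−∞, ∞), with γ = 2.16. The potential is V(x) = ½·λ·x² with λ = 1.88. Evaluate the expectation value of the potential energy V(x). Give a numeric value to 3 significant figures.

⟨V⟩ = ∫ V(x)·|Ψ|² dx / ∫|Ψ|² dx.
Expand each integrand as polynomial × e^(−2γx²) and use ∫x^(2j)·e^(−2γx²) dx = (2j−1)!!/(4γ)^j · √(π/(2γ)), odd powers → 0; here √(π/(2γ)) = 0.85277.
State is unnormalized: ∫|Ψ|² dx = 2.7522, and ∫Ψ*·V(x)·Ψ dx = 0.48633, so ⟨V⟩ = 0.48633 / 2.7522.
⟨V⟩ = 0.17671.

0.177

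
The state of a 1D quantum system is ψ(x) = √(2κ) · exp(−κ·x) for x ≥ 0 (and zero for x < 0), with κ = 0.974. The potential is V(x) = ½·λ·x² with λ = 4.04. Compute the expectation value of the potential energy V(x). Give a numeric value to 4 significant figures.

⟨V⟩ = ∫ V(x)·|ψ|² dx.
Every integrand reduces to terms xʲ·e^(−2κx) on [0, ∞); use ∫₀^∞ xʲ·e^(−2κx) dx = j!/(2κ)^(j+1).
⟨V⟩ = 1.0646.

1.065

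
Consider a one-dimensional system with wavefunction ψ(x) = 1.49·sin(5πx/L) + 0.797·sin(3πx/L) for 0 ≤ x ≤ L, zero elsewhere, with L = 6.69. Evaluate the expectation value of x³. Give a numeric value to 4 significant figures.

91.33

⟨x³⟩ = ∫ x³·|ψ|² dx / ∫|ψ|² dx (integrals over the domain).
On 0 ≤ x ≤ L (j ≠ l): ∫sin²(jπx/L) dx = L/2, ∫sin(jπx/L)·sin(lπx/L) dx = 0; diagonal moments ∫x·sin²(jπx/L) dx = L²/4, ∫x²·sin²(jπx/L) dx = L³·(1/6 − 1/(4j²π²)); cross terms ∫x·sin(jπx/L)·sin(lπx/L) dx = 0 for j + l even and −4jlL²/(π²(j² − l²)²) for j + l odd, ∫x²·sin(jπx/L)·sin(lπx/L) dx = (−1)^(j+l)·4jlL³/(π²(j² − l²)²); higher powers the same way via product-to-sum and parts.
State is unnormalized: ∫|ψ|² dx = 9.5510, and ∫ψ*·x³·ψ dx = 872.27, so ⟨x³⟩ = 872.27 / 9.5510.
⟨x³⟩ = 91.328.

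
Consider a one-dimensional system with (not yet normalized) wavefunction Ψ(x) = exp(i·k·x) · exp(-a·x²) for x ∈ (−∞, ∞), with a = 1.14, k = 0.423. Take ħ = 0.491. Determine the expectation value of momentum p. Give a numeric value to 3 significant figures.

p Ψ = −iħ dΨ/dx; then ⟨p⟩ = ∫ Ψ*·(pΨ) dx / ∫|Ψ|² dx.
Gaussian moments: ∫x^(2j)·e^(−2ax²) dx = (2j−1)!!/(4a)^j · √(π/(2a)), odd powers integrate to 0; here √(π/(2a)) = 1.1738. Derivatives: Ψ′ = (ik − 2ax)·Ψ, Ψ″ = ((ik − 2ax)² − 2a)·Ψ; the odd-in-x pieces drop out.
State is unnormalized: ∫|Ψ|² dx = 1.1738, and ∫Ψ*·(−iħ Ψ') dx = 0.24380, so ⟨p⟩ = 0.24380 / 1.1738.
⟨p⟩ = 0.20769.

0.208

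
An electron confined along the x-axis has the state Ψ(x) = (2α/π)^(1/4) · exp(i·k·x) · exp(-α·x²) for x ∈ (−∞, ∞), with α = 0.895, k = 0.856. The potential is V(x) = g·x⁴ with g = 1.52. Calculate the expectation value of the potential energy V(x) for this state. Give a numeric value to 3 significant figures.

0.356

⟨V⟩ = ∫ V(x)·|Ψ|² dx.
Gaussian moments: ∫x^(2j)·e^(−2αx²) dx = (2j−1)!!/(4α)^j · √(π/(2α)), odd powers integrate to 0; here √(π/(2α)) = 1.3248.
⟨V⟩ = 0.35579.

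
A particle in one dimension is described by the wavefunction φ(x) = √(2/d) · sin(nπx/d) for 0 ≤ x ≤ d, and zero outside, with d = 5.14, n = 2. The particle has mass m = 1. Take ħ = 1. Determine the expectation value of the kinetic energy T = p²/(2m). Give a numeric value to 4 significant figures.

T = −(ħ²/2m) d²/dx², so ⟨T⟩ = −(ħ²/2m) ∫ φ*·φ'' dx; with m = 1.
d/dx sin(nπx/d) = (nπ/d)·cos(nπx/d) and d²/dx² sin(nπx/d) = −(nπ/d)²·sin(nπx/d); on 0 ≤ x ≤ d, ∫sin²(nπx/d) dx = d/2 and ∫sin(nπx/d)·cos(nπx/d) dx = 0.
⟨T⟩ = 0.74714.

0.7471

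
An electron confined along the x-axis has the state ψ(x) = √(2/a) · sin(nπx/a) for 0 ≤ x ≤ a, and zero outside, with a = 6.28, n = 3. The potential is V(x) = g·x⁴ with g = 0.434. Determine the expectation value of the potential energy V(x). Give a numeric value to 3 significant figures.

128.

⟨V⟩ = ∫ V(x)·|ψ|² dx.
With sin²θ = (1 − cos2θ)/2 on 0 ≤ x ≤ a: ∫sin²(nπx/a) dx = a/2, ∫x·sin²(nπx/a) dx = a²/4, ∫x²·sin²(nπx/a) dx = a³·(1/6 − 1/(4n²π²)); higher powers xᵏ the same way, integrating xᵏ·cos(2nπx/a) by parts.
⟨V⟩ = 127.54.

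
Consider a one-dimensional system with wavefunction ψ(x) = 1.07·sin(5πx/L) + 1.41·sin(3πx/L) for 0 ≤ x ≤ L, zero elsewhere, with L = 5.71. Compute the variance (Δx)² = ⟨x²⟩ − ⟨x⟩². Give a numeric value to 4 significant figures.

4.068

Compute ⟨x⟩ and ⟨x²⟩ separately, then (Δx)² = ⟨x²⟩ − ⟨x⟩².
On 0 ≤ x ≤ L (j ≠ l): ∫sin²(jπx/L) dx = L/2, ∫sin(jπx/L)·sin(lπx/L) dx = 0; diagonal moments ∫x·sin²(jπx/L) dx = L²/4, ∫x²·sin²(jπx/L) dx = L³·(1/6 − 1/(4j²π²)); cross terms ∫x·sin(jπx/L)·sin(lπx/L) dx = 0 for j + l even and −4jlL²/(π²(j² − l²)²) for j + l odd, ∫x²·sin(jπx/L)·sin(lπx/L) dx = (−1)^(j+l)·4jlL³/(π²(j² − l²)²); higher powers the same way via product-to-sum and parts.
Normalization: ∫|ψ|² dx = 8.9447.
⟨x⟩ = 2.8550 and ⟨x²⟩ = 12.219.
(Δx)² = 12.219 − (2.8550)² = 4.0678.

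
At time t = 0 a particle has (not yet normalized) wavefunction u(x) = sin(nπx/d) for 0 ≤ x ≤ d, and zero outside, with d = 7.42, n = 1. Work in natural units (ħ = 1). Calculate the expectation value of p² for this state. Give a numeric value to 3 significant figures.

p² u = −ħ² d²u/dx²; ⟨p²⟩ = −ħ² ∫ u*·u'' dx / ∫|u|² dx.
d/dx sin(nπx/d) = (nπ/d)·cos(nπx/d) and d²/dx² sin(nπx/d) = −(nπ/d)²·sin(nπx/d); on 0 ≤ x ≤ d, ∫sin²(nπx/d) dx = d/2 and ∫sin(nπx/d)·cos(nπx/d) dx = 0.
State is unnormalized: ∫|u|² dx = 3.7100, and ∫u*·(−ħ² u'') dx = 0.66507, so ⟨p²⟩ = 0.66507 / 3.7100.
⟨p²⟩ = 0.17926.

0.179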